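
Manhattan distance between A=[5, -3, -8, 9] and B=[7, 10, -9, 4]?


d = |5-7| + |-3-10| + |-8+ 9| + |9-4|
  = 2 + 13 + 1 + 5
  = 21

21


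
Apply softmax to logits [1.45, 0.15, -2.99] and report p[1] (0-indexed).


Exponentials: e^1.45=4.2631, e^0.15=1.1618, e^-2.99=0.0503
Sum = 5.4752
Softmax = [0.7786, 0.2122, 0.0092]
p[1] = 1.1618/5.4752 = 0.2122

0.2122


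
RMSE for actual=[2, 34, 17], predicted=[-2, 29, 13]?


MSE = 57/3 = 19
RMSE = √(57/3) = 4.3589

4.3589


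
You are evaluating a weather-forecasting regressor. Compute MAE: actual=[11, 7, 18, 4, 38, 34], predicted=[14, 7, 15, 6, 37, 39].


Absolute errors: |11-14|=3, |7-7|=0, |18-15|=3, |4-6|=2, |38-37|=1, |34-39|=5
Sum = 14
MAE = 14/6 = 7/3

7/3


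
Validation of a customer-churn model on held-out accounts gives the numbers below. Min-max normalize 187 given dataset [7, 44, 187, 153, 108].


min=7, max=187
(187-7)/(187-7) = 180/180 = 1.0

1.0


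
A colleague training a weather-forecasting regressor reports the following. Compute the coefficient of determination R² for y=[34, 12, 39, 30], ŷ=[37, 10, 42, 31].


ȳ = 28.75
SS_res = Σ(y-ŷ)² = 23
SS_tot = Σ(y-ȳ)² = 414.75
R² = 1 - SS_res/SS_tot = 1 - 0.0555 = 0.9445

0.9445


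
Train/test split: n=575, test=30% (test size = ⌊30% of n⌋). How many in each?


Test = ⌊575·30/100⌋ = 172
Train = 575 - 172 = 403

Train: 403, Test: 172


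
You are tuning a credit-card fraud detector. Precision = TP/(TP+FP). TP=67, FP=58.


Precision = TP/(TP+FP)
= 67/(67+58)
= 67/125 = 53.6%

53.6%


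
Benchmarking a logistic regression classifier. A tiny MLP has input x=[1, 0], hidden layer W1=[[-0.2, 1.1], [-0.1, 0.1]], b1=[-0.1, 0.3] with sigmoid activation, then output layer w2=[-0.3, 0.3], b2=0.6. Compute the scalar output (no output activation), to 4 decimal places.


z1[0] = (-0.2)·(1) + (1.1)·(0) - 0.1 = -0.3
z1[1] = (-0.1)·(1) + (0.1)·(0) + 0.3 = 0.2
h = sigmoid(z1) = [0.4256, 0.5498]
output = (-0.3)·(0.4256) + (0.3)·(0.5498) + 0.6 = 0.6373

0.6373


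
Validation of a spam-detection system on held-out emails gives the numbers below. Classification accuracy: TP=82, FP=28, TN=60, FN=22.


Accuracy = (TP+TN)/(TP+TN+FP+FN)
= (82+60)/(192)
= 142/192 = 73.96%

73.96%


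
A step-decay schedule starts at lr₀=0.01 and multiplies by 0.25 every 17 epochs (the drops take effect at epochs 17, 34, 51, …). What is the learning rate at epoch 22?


n_drops = ⌊22/17⌋ = 1
lr = 0.01·0.25^1 = 0.01·0.25 = 0.0025

0.0025


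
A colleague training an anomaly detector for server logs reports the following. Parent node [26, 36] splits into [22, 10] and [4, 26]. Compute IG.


Parent = [26, 36], H_parent = 0.9812
H_left = 0.896 (n=32), H_right = 0.5665 (n=30)
H_children = (32/62)·0.896 + (30/62)·0.5665 = 0.7366
IG = 0.9812 - 0.7366 = 0.2446

0.2446


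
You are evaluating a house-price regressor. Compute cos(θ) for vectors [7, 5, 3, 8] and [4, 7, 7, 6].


A·B = 7·4 + 5·7 + 3·7 + 8·6 = 132
‖A‖ = √147 = 12.1244, ‖B‖ = √150 = 12.2474
cos = 132/(√147·√150) = 132/√22050 = 0.8889

0.8889


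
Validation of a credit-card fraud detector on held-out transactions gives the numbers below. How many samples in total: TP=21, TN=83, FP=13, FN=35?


Total = TP + TN + FP + FN
= 21 + 83 + 13 + 35
= 152
(Predicted positive: 34, predicted negative: 118)

152


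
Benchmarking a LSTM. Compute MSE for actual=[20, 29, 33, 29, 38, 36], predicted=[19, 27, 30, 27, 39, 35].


Squared errors: (20-19)²=1, (29-27)²=4, (33-30)²=9, (29-27)²=4, (38-39)²=1, (36-35)²=1
Sum = 20
MSE = 20/6 = 10/3

10/3


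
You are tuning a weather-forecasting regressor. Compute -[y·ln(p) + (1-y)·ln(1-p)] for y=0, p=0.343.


BCE = -[y·ln(p) + (1-y)·ln(1-p)]
= -0 - 1·ln(1-0.343)
= -ln(0.657) = 0.4201

0.4201


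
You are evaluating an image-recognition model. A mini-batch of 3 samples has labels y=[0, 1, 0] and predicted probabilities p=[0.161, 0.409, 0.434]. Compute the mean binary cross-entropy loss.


L[0] = -ln(1-0.161) = -ln(0.839) = 0.1755
L[1] = -ln(0.409) = 0.894
L[2] = -ln(1-0.434) = -ln(0.566) = 0.5692
mean = (0.1755 + 0.894 + 0.5692)/3 = 0.5462

0.5462


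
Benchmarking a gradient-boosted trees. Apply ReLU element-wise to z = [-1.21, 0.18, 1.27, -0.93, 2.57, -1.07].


ReLU(-1.21) = max(0, -1.21) = 0.0
ReLU(0.18) = max(0, 0.18) = 0.18
ReLU(1.27) = max(0, 1.27) = 1.27
ReLU(-0.93) = max(0, -0.93) = 0.0
ReLU(2.57) = max(0, 2.57) = 2.57
ReLU(-1.07) = max(0, -1.07) = 0.0
result = [0.0, 0.18, 1.27, 0.0, 2.57, 0.0]

[0.0, 0.18, 1.27, 0.0, 2.57, 0.0]


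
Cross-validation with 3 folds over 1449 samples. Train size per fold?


Fold size = 1449/3 = 483
Training per fold = 1449 - 483 = 966

966


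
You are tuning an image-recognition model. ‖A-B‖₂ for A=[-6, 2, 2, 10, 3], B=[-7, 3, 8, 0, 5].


d = √((-6+ 7)² + (2-3)² + (2-8)² + (10-0)² + (3-5)²)
  = √(1 + 1 + 36 + 100 + 4)
  = √142 = 11.9164

11.9164


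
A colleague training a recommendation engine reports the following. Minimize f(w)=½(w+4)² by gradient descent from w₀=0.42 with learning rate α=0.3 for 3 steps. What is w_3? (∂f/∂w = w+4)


step 1: grad = 0.42+4 = 4.42; w = 0.42 - 0.3·(4.42) = -0.906
step 2: grad = -0.906+4 = 3.094; w = -0.906 - 0.3·(3.094) = -1.8342
step 3: grad = -1.8342+4 = 2.1658; w = -1.8342 - 0.3·(2.1658) = -2.48394

-2.48394


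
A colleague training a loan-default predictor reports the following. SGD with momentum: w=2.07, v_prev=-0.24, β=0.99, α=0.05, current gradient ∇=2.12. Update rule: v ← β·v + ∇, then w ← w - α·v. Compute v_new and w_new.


v_new = 0.99·-0.24 + 2.12 = -0.2376 + 2.12 = 1.8824
w_new = 2.07 - 0.05·1.8824 = 2.07 - 0.09412 = 1.97588

v_new=1.8824, w_new=1.97588


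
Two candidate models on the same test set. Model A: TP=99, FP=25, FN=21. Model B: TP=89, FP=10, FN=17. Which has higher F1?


Model A: P=99/124=0.7984, R=99/120=0.825, F1=2PR/(P+R)=2TP/(2TP+FP+FN)=198/244=0.8115
Model B: P=89/99=0.899, R=89/106=0.8396, F1=2PR/(P+R)=2TP/(2TP+FP+FN)=178/205=0.8683
0.8115 < 0.8683 → Model B

Model B


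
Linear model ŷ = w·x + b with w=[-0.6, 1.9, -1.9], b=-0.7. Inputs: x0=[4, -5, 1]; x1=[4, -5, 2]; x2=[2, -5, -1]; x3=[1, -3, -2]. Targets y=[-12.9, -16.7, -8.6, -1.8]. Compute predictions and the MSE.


ŷ0 = (-0.6)·(4) + (1.9)·(-5) + (-1.9)·(1) - 0.7 = -14.5
ŷ1 = (-0.6)·(4) + (1.9)·(-5) + (-1.9)·(2) - 0.7 = -16.4
ŷ2 = (-0.6)·(2) + (1.9)·(-5) + (-1.9)·(-1) - 0.7 = -9.5
ŷ3 = (-0.6)·(1) + (1.9)·(-3) + (-1.9)·(-2) - 0.7 = -3.2
errors² = [2.56, 0.09, 0.81, 1.96]
MSE = 5.4200/4 = 1.355

1.355


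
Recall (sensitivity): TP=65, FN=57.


Recall = TP/(TP+FN)
= 65/(65+57)
= 65/122 = 53.28%

53.28%


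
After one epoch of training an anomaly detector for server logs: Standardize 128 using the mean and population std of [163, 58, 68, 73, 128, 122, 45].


μ = 93.8571, σ = 40.5583
z = (128 - 93.8571)/40.5583 = 0.8418

0.8418


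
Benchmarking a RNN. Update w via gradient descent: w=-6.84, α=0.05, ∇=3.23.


w_new = w - α·∇
= -6.84 - 0.05·3.23
= -6.84 - 0.1615
= -7.0015

-7.0015


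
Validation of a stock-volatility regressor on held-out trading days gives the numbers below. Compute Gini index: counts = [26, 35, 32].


Probabilities: [26/93, 35/93, 32/93] ≈ [0.2796, 0.3763, 0.3441]
Σpᵢ² = (676 + 1225 + 1024)/93² = 2925/8649
Gini = 1 - Σpᵢ² = 1 - 2925/8649 = 0.6618

0.6618


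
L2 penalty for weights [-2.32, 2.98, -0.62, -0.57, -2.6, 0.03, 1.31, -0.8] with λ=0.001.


‖w‖₂² = (-2.32)² + (2.98)² + (-0.62)² + (-0.57)² + (-2.6)² + (0.03)² + (1.31)² + (-0.8)²
     = 5.3824 + 8.8804 + 0.3844 + 0.3249 + 6.76 + 0.0009 + 1.7161 + 0.64
     = 24.0891
λ·‖w‖₂² = 0.001·24.0891 = 0.024089

0.024089


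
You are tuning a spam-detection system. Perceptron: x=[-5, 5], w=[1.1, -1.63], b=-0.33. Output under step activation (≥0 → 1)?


z = (-5)·(1.1) + (5)·(-1.63) - 0.33
  = -13.98
step(z) = 0 (z<0)

0


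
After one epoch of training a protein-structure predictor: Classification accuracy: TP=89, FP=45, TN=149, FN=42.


Accuracy = (TP+TN)/(TP+TN+FP+FN)
= (89+149)/(325)
= 238/325 = 73.23%

73.23%


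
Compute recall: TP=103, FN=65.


Recall = TP/(TP+FN)
= 103/(103+65)
= 103/168 = 61.31%

61.31%


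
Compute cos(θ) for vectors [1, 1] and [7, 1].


A·B = 1·7 + 1·1 = 8
‖A‖ = √2 = 1.4142, ‖B‖ = √50 = 7.0711
cos = 8/(√2·√50) = 8/√100 = 0.8

0.8


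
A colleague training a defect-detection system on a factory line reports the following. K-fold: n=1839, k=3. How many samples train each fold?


Fold size = 1839/3 = 613
Training per fold = 1839 - 613 = 1226

1226


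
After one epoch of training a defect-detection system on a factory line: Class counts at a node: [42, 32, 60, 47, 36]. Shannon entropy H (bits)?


Probabilities: [42/217, 32/217, 60/217, 47/217, 36/217] ≈ [0.1935, 0.1475, 0.2765, 0.2166, 0.1659]
H = -((42/217)·log₂(42/217) + (32/217)·log₂(32/217) + (60/217)·log₂(60/217) + (47/217)·log₂(47/217) + (36/217)·log₂(36/217))
  = 2.2866 bits

2.2866 bits


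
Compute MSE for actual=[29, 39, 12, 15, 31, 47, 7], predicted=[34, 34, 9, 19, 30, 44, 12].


Squared errors: (29-34)²=25, (39-34)²=25, (12-9)²=9, (15-19)²=16, (31-30)²=1, (47-44)²=9, (7-12)²=25
Sum = 110
MSE = 110/7 = 110/7

110/7


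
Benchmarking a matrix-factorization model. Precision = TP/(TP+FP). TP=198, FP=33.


Precision = TP/(TP+FP)
= 198/(198+33)
= 198/231 = 85.71%

85.71%


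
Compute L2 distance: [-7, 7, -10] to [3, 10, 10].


d = √((-7-3)² + (7-10)² + (-10-10)²)
  = √(100 + 9 + 400)
  = √509 = 22.561

22.561


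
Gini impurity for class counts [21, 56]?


Probabilities: [21/77, 56/77] ≈ [0.2727, 0.7273]
Σpᵢ² = (441 + 3136)/77² = 3577/5929
Gini = 1 - Σpᵢ² = 1 - 3577/5929 = 0.3967

0.3967


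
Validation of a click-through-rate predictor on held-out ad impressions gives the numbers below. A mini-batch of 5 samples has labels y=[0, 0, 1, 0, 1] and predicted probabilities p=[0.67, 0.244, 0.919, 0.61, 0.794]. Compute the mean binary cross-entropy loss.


L[0] = -ln(1-0.67) = -ln(0.33) = 1.1087
L[1] = -ln(1-0.244) = -ln(0.756) = 0.2797
L[2] = -ln(0.919) = 0.0845
L[3] = -ln(1-0.61) = -ln(0.39) = 0.9416
L[4] = -ln(0.794) = 0.2307
mean = (1.1087 + 0.2797 + 0.0845 + 0.9416 + 0.2307)/5 = 0.529

0.529


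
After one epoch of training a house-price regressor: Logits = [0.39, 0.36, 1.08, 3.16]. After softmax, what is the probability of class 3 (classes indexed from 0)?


Exponentials: e^0.39=1.477, e^0.36=1.4333, e^1.08=2.9447, e^3.16=23.5706
Sum = 29.4256
Softmax = [0.0502, 0.0487, 0.1001, 0.801]
p[3] = 23.5706/29.4256 = 0.801

0.801


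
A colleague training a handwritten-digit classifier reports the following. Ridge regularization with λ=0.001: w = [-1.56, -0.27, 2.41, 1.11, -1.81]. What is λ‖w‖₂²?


‖w‖₂² = (-1.56)² + (-0.27)² + (2.41)² + (1.11)² + (-1.81)²
     = 2.4336 + 0.0729 + 5.8081 + 1.2321 + 3.2761
     = 12.8228
λ·‖w‖₂² = 0.001·12.8228 = 0.012823

0.012823


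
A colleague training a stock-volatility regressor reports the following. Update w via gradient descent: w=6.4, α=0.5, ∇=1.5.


w_new = w - α·∇
= 6.4 - 0.5·1.5
= 6.4 - 0.75
= 5.65

5.65


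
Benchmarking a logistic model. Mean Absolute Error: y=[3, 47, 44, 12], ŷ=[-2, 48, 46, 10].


Absolute errors: |3+ 2|=5, |47-48|=1, |44-46|=2, |12-10|=2
Sum = 10
MAE = 10/4 = 5/2

5/2


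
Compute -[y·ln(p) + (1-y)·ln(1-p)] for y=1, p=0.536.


BCE = -[y·ln(p) + (1-y)·ln(1-p)]
= -1·ln(0.536) - 0
= -ln(0.536) = 0.6236

0.6236


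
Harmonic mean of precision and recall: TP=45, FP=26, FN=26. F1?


Precision = 45/71 = 0.6338
Recall = 45/71 = 0.6338
F1 = 2·P·R/(P+R) = 2·TP/(2·TP+FP+FN) = 90/(90+26+26) = 90/142 = 0.6338

0.6338


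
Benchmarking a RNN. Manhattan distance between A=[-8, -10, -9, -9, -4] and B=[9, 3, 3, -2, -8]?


d = |-8-9| + |-10-3| + |-9-3| + |-9+ 2| + |-4+ 8|
  = 17 + 13 + 12 + 7 + 4
  = 53

53


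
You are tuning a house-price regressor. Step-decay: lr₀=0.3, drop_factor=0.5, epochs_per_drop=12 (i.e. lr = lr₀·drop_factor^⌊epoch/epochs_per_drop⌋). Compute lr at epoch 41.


n_drops = ⌊41/12⌋ = 3
lr = 0.3·0.5^3 = 0.3·0.125 = 0.0375

0.0375


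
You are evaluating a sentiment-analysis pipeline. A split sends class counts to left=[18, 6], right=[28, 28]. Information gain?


Parent = [46, 34], H_parent = 0.9837
H_left = 0.8113 (n=24), H_right = 1 (n=56)
H_children = (24/80)·0.8113 + (56/80)·1 = 0.9434
IG = 0.9837 - 0.9434 = 0.0403

0.0403


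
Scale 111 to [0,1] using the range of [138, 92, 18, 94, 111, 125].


min=18, max=138
(111-18)/(138-18) = 93/120 = 0.775

0.775


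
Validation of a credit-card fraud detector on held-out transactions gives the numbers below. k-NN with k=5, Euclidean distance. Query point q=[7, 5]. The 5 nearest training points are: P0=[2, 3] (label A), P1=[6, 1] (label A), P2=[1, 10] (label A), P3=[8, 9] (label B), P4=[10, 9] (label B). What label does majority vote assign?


d(q,P0) = 5.3852  (label A)
d(q,P1) = 4.1231  (label A)
d(q,P2) = 7.8102  (label A)
d(q,P3) = 4.1231  (label B)
d(q,P4) = 5.0  (label B)
Votes: A=3, B=2
Majority → A

A


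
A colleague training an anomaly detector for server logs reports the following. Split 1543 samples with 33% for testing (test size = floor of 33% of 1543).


Test = ⌊1543·33/100⌋ = 509
Train = 1543 - 509 = 1034

Train: 1034, Test: 509


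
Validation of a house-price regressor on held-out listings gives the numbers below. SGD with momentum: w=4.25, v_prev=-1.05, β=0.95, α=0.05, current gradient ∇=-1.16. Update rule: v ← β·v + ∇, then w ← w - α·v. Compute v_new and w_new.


v_new = 0.95·-1.05 - 1.16 = -0.9975 - 1.16 = -2.1575
w_new = 4.25 - 0.05·-2.1575 = 4.25 + 0.107875 = 4.357875

v_new=-2.1575, w_new=4.357875


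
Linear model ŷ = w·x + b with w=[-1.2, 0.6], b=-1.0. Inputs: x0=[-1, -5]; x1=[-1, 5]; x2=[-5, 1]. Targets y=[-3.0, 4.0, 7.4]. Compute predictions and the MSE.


ŷ0 = (-1.2)·(-1) + (0.6)·(-5) - 1.0 = -2.8
ŷ1 = (-1.2)·(-1) + (0.6)·(5) - 1.0 = 3.2
ŷ2 = (-1.2)·(-5) + (0.6)·(1) - 1.0 = 5.6
errors² = [0.04, 0.64, 3.24]
MSE = 3.9200/3 = 1.3067

1.3067


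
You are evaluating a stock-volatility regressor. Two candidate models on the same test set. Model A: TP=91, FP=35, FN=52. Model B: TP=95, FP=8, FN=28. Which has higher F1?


Model A: P=91/126=0.7222, R=91/143=0.6364, F1=2PR/(P+R)=2TP/(2TP+FP+FN)=182/269=0.6766
Model B: P=95/103=0.9223, R=95/123=0.7724, F1=2PR/(P+R)=2TP/(2TP+FP+FN)=190/226=0.8407
0.6766 < 0.8407 → Model B

Model B


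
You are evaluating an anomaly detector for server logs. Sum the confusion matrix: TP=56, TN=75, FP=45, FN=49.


Total = TP + TN + FP + FN
= 56 + 75 + 45 + 49
= 225
(Predicted positive: 101, predicted negative: 124)

225


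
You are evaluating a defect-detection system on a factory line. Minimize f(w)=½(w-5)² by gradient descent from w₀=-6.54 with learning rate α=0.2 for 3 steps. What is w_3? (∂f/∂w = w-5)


step 1: grad = -6.54-5 = -11.54; w = -6.54 - 0.2·(-11.54) = -4.232
step 2: grad = -4.232-5 = -9.232; w = -4.232 - 0.2·(-9.232) = -2.3856
step 3: grad = -2.3856-5 = -7.3856; w = -2.3856 - 0.2·(-7.3856) = -0.90848

-0.90848


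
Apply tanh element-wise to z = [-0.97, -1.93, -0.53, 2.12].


tanh(-0.97) = -0.7487
tanh(-1.93) = -0.9587
tanh(-0.53) = -0.4854
tanh(2.12) = 0.9716
result = [-0.7487, -0.9587, -0.4854, 0.9716]

[-0.7487, -0.9587, -0.4854, 0.9716]


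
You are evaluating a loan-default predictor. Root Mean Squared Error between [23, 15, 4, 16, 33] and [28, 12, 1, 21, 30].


MSE = 77/5 = 15.4
RMSE = √(77/5) = 3.9243

3.9243


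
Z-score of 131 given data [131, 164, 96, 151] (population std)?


μ = 135.5, σ = 25.6564
z = (131 - 135.5)/25.6564 = -0.1754

-0.1754


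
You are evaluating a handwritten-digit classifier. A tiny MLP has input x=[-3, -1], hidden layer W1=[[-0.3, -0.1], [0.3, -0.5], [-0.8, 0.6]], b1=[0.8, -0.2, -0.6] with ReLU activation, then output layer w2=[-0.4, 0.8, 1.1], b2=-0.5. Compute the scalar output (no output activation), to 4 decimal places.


z1[0] = (-0.3)·(-3) + (-0.1)·(-1) + 0.8 = 1.8
z1[1] = (0.3)·(-3) + (-0.5)·(-1) - 0.2 = -0.6
z1[2] = (-0.8)·(-3) + (0.6)·(-1) - 0.6 = 1.2
h = ReLU(z1) = [1.8, 0.0, 1.2]
output = (-0.4)·(1.8) + (0.8)·(0.0) + (1.1)·(1.2) - 0.5 = 0.1

0.1


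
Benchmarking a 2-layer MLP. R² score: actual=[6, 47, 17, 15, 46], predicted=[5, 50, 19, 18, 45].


ȳ = 26.2
SS_res = Σ(y-ŷ)² = 24
SS_tot = Σ(y-ȳ)² = 1442.8
R² = 1 - SS_res/SS_tot = 1 - 0.0166 = 0.9834

0.9834


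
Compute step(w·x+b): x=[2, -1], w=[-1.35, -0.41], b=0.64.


z = (2)·(-1.35) + (-1)·(-0.41) + 0.64
  = -1.65
step(z) = 0 (z<0)

0


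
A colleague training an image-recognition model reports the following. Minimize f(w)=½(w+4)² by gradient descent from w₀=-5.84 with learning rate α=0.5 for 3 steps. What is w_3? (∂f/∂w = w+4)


step 1: grad = -5.84+4 = -1.84; w = -5.84 - 0.5·(-1.84) = -4.92
step 2: grad = -4.92+4 = -0.92; w = -4.92 - 0.5·(-0.92) = -4.46
step 3: grad = -4.46+4 = -0.46; w = -4.46 - 0.5·(-0.46) = -4.23

-4.23


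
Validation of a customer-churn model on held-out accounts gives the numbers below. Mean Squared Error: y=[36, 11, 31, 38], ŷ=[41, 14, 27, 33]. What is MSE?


Squared errors: (36-41)²=25, (11-14)²=9, (31-27)²=16, (38-33)²=25
Sum = 75
MSE = 75/4 = 75/4

75/4


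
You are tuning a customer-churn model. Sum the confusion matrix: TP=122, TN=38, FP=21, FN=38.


Total = TP + TN + FP + FN
= 122 + 38 + 21 + 38
= 219
(Predicted positive: 143, predicted negative: 76)

219


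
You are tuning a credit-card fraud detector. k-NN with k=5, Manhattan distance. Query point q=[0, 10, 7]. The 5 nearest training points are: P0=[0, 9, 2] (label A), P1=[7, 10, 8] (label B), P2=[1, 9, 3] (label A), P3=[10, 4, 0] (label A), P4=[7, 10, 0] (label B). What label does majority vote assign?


d(q,P0) = 6  (label A)
d(q,P1) = 8  (label B)
d(q,P2) = 6  (label A)
d(q,P3) = 23  (label A)
d(q,P4) = 14  (label B)
Votes: A=3, B=2
Majority → A

A


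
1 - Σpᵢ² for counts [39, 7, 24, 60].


Probabilities: [39/130, 7/130, 24/130, 60/130] ≈ [0.3, 0.0538, 0.1846, 0.4615]
Σpᵢ² = (1521 + 49 + 576 + 3600)/130² = 5746/16900
Gini = 1 - Σpᵢ² = 1 - 5746/16900 = 0.66

0.66


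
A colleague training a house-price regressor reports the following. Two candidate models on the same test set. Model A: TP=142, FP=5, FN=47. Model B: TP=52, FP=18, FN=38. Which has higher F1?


Model A: P=142/147=0.966, R=142/189=0.7513, F1=2PR/(P+R)=2TP/(2TP+FP+FN)=284/336=0.8452
Model B: P=52/70=0.7429, R=52/90=0.5778, F1=2PR/(P+R)=2TP/(2TP+FP+FN)=104/160=0.65
0.8452 > 0.65 → Model A

Model A


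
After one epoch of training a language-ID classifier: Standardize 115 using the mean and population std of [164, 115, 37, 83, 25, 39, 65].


μ = 75.4286, σ = 46.1731
z = (115 - 75.4286)/46.1731 = 0.857

0.857


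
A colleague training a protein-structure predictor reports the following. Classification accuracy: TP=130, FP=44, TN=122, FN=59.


Accuracy = (TP+TN)/(TP+TN+FP+FN)
= (130+122)/(355)
= 252/355 = 70.99%

70.99%


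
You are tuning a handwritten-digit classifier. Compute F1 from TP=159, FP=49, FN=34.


Precision = 159/208 = 0.7644
Recall = 159/193 = 0.8238
F1 = 2·P·R/(P+R) = 2·TP/(2·TP+FP+FN) = 318/(318+49+34) = 318/401 = 0.793

0.793


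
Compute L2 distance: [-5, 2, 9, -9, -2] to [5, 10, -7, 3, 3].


d = √((-5-5)² + (2-10)² + (9+ 7)² + (-9-3)² + (-2-3)²)
  = √(100 + 64 + 256 + 144 + 25)
  = √589 = 24.2693

24.2693


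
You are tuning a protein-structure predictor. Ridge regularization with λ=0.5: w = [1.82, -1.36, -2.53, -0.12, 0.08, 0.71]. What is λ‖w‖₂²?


‖w‖₂² = (1.82)² + (-1.36)² + (-2.53)² + (-0.12)² + (0.08)² + (0.71)²
     = 3.3124 + 1.8496 + 6.4009 + 0.0144 + 0.0064 + 0.5041
     = 12.0878
λ·‖w‖₂² = 0.5·12.0878 = 6.0439

6.0439


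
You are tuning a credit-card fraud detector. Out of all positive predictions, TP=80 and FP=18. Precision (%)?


Precision = TP/(TP+FP)
= 80/(80+18)
= 80/98 = 81.63%

81.63%


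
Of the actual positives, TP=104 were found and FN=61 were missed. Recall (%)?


Recall = TP/(TP+FN)
= 104/(104+61)
= 104/165 = 63.03%

63.03%


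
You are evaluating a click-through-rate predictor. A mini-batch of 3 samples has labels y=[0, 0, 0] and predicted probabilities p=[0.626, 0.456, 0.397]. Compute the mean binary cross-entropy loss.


L[0] = -ln(1-0.626) = -ln(0.374) = 0.9835
L[1] = -ln(1-0.456) = -ln(0.544) = 0.6088
L[2] = -ln(1-0.397) = -ln(0.603) = 0.5058
mean = (0.9835 + 0.6088 + 0.5058)/3 = 0.6994

0.6994


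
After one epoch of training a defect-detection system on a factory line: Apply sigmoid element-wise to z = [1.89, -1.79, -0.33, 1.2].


σ(1.89) = 1/(1+e^-1.89) = 0.8688
σ(-1.79) = 1/(1+e^1.79) = 0.1431
σ(-0.33) = 1/(1+e^0.33) = 0.4182
σ(1.2) = 1/(1+e^-1.2) = 0.7685
result = [0.8688, 0.1431, 0.4182, 0.7685]

[0.8688, 0.1431, 0.4182, 0.7685]


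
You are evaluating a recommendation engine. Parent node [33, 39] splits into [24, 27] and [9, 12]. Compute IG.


Parent = [33, 39], H_parent = 0.995
H_left = 0.9975 (n=51), H_right = 0.9852 (n=21)
H_children = (51/72)·0.9975 + (21/72)·0.9852 = 0.9939
IG = 0.995 - 0.9939 = 0.0011

0.0011


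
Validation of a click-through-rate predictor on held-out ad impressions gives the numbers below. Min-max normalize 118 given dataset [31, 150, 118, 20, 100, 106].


min=20, max=150
(118-20)/(150-20) = 98/130 = 0.7538

0.7538


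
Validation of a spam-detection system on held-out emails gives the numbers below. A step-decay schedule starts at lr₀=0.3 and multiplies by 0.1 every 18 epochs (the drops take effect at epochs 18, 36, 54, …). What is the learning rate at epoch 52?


n_drops = ⌊52/18⌋ = 2
lr = 0.3·0.1^2 = 0.3·0.01 = 0.003

0.003


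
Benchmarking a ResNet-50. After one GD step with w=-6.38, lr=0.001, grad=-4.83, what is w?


w_new = w - α·∇
= -6.38 - 0.001·-4.83
= -6.38 + 0.00483
= -6.37517

-6.37517


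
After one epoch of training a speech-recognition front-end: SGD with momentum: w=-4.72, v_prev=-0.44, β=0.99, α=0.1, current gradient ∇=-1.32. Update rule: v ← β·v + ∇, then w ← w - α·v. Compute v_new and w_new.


v_new = 0.99·-0.44 - 1.32 = -0.4356 - 1.32 = -1.7556
w_new = -4.72 - 0.1·-1.7556 = -4.72 + 0.17556 = -4.54444

v_new=-1.7556, w_new=-4.54444


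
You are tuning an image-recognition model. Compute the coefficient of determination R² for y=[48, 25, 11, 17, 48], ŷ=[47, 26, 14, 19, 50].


ȳ = 29.8
SS_res = Σ(y-ŷ)² = 19
SS_tot = Σ(y-ȳ)² = 1202.8
R² = 1 - SS_res/SS_tot = 1 - 0.0158 = 0.9842

0.9842


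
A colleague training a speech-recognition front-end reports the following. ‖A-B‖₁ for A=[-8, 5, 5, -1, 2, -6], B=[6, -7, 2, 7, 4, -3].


d = |-8-6| + |5+ 7| + |5-2| + |-1-7| + |2-4| + |-6+ 3|
  = 14 + 12 + 3 + 8 + 2 + 3
  = 42

42


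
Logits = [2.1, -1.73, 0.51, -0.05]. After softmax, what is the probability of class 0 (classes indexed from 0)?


Exponentials: e^2.1=8.1662, e^-1.73=0.1773, e^0.51=1.6653, e^-0.05=0.9512
Sum = 10.96
Softmax = [0.7451, 0.0162, 0.1519, 0.0868]
p[0] = 8.1662/10.96 = 0.7451

0.7451


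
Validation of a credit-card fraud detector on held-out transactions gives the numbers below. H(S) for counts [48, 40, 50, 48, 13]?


Probabilities: [48/199, 40/199, 50/199, 48/199, 13/199] ≈ [0.2412, 0.201, 0.2513, 0.2412, 0.0653]
H = -((48/199)·log₂(48/199) + (40/199)·log₂(40/199) + (50/199)·log₂(50/199) + (48/199)·log₂(48/199) + (13/199)·log₂(13/199))
  = 2.2128 bits

2.2128 bits


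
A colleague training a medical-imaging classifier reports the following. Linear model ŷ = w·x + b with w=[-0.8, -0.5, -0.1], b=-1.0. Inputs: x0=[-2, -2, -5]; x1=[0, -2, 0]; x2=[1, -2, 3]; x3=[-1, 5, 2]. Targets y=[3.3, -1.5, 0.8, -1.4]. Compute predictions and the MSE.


ŷ0 = (-0.8)·(-2) + (-0.5)·(-2) + (-0.1)·(-5) - 1.0 = 2.1
ŷ1 = (-0.8)·(0) + (-0.5)·(-2) + (-0.1)·(0) - 1.0 = 0.0
ŷ2 = (-0.8)·(1) + (-0.5)·(-2) + (-0.1)·(3) - 1.0 = -1.1
ŷ3 = (-0.8)·(-1) + (-0.5)·(5) + (-0.1)·(2) - 1.0 = -2.9
errors² = [1.44, 2.25, 3.61, 2.25]
MSE = 9.5500/4 = 2.3875

2.3875


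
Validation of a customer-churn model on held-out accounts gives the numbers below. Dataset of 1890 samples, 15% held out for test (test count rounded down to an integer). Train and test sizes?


Test = ⌊1890·15/100⌋ = 283
Train = 1890 - 283 = 1607

Train: 1607, Test: 283


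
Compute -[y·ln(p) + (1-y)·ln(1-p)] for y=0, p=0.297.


BCE = -[y·ln(p) + (1-y)·ln(1-p)]
= -0 - 1·ln(1-0.297)
= -ln(0.703) = 0.3524

0.3524


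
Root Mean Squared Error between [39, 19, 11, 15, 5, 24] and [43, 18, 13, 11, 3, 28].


MSE = 57/6 = 9.5
RMSE = √(57/6) = 3.0822

3.0822


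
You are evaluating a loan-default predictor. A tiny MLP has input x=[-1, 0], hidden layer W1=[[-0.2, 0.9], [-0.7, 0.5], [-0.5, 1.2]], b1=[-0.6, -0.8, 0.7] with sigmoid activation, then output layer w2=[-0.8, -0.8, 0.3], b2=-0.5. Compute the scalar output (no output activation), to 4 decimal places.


z1[0] = (-0.2)·(-1) + (0.9)·(0) - 0.6 = -0.4
z1[1] = (-0.7)·(-1) + (0.5)·(0) - 0.8 = -0.1
z1[2] = (-0.5)·(-1) + (1.2)·(0) + 0.7 = 1.2
h = sigmoid(z1) = [0.4013, 0.475, 0.7685]
output = (-0.8)·(0.4013) + (-0.8)·(0.475) + (0.3)·(0.7685) - 0.5 = -0.9705

-0.9705


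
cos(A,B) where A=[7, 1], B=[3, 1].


A·B = 7·3 + 1·1 = 22
‖A‖ = √50 = 7.0711, ‖B‖ = √10 = 3.1623
cos = 22/(√50·√10) = 22/√500 = 0.9839

0.9839


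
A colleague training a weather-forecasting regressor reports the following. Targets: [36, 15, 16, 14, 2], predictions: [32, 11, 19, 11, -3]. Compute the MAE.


Absolute errors: |36-32|=4, |15-11|=4, |16-19|=3, |14-11|=3, |2+ 3|=5
Sum = 19
MAE = 19/5 = 19/5

19/5


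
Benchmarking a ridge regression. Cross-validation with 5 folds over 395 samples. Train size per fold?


Fold size = 395/5 = 79
Training per fold = 395 - 79 = 316

316


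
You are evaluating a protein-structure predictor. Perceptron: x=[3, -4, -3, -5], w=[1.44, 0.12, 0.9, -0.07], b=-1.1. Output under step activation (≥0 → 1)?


z = (3)·(1.44) + (-4)·(0.12) + (-3)·(0.9) + (-5)·(-0.07) - 1.1
  = 0.39
step(z) = 1 (z≥0)

1


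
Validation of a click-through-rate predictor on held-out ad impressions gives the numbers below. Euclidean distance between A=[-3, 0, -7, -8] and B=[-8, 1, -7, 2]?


d = √((-3+ 8)² + (0-1)² + (-7+ 7)² + (-8-2)²)
  = √(25 + 1 + 0 + 100)
  = √126 = 11.225

11.225


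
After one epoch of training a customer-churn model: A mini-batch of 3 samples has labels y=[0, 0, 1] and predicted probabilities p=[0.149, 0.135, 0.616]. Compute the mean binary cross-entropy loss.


L[0] = -ln(1-0.149) = -ln(0.851) = 0.1613
L[1] = -ln(1-0.135) = -ln(0.865) = 0.145
L[2] = -ln(0.616) = 0.4845
mean = (0.1613 + 0.145 + 0.4845)/3 = 0.2636

0.2636


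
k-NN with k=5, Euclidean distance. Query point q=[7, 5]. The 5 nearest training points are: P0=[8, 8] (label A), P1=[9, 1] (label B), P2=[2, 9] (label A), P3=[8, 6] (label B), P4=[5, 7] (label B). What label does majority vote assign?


d(q,P0) = 3.1623  (label A)
d(q,P1) = 4.4721  (label B)
d(q,P2) = 6.4031  (label A)
d(q,P3) = 1.4142  (label B)
d(q,P4) = 2.8284  (label B)
Votes: A=2, B=3
Majority → B

B


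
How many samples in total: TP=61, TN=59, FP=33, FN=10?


Total = TP + TN + FP + FN
= 61 + 59 + 33 + 10
= 163
(Predicted positive: 94, predicted negative: 69)

163


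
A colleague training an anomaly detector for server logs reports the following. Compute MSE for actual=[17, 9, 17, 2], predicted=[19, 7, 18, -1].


Squared errors: (17-19)²=4, (9-7)²=4, (17-18)²=1, (2+ 1)²=9
Sum = 18
MSE = 18/4 = 9/2

9/2


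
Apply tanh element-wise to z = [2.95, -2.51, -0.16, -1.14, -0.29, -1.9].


tanh(2.95) = 0.9945
tanh(-2.51) = -0.9869
tanh(-0.16) = -0.1586
tanh(-1.14) = -0.8144
tanh(-0.29) = -0.2821
tanh(-1.9) = -0.9562
result = [0.9945, -0.9869, -0.1586, -0.8144, -0.2821, -0.9562]

[0.9945, -0.9869, -0.1586, -0.8144, -0.2821, -0.9562]


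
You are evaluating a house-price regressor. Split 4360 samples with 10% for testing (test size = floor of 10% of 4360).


Test = ⌊4360·10/100⌋ = 436
Train = 4360 - 436 = 3924

Train: 3924, Test: 436


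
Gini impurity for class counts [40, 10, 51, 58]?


Probabilities: [40/159, 10/159, 51/159, 58/159] ≈ [0.2516, 0.0629, 0.3208, 0.3648]
Σpᵢ² = (1600 + 100 + 2601 + 3364)/159² = 7665/25281
Gini = 1 - Σpᵢ² = 1 - 7665/25281 = 0.6968

0.6968


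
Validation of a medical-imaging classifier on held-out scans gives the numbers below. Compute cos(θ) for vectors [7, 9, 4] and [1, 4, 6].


A·B = 7·1 + 9·4 + 4·6 = 67
‖A‖ = √146 = 12.083, ‖B‖ = √53 = 7.2801
cos = 67/(√146·√53) = 67/√7738 = 0.7617

0.7617


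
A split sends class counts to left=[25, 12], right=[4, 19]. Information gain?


Parent = [29, 31], H_parent = 0.9992
H_left = 0.909 (n=37), H_right = 0.6666 (n=23)
H_children = (37/60)·0.909 + (23/60)·0.6666 = 0.8161
IG = 0.9992 - 0.8161 = 0.1831

0.1831


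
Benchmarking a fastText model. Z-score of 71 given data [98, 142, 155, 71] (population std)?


μ = 116.5, σ = 33.7083
z = (71 - 116.5)/33.7083 = -1.3498

-1.3498


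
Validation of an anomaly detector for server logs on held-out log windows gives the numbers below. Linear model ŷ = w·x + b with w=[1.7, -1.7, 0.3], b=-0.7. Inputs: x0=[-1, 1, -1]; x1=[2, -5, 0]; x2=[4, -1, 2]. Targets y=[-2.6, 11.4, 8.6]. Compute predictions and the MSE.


ŷ0 = (1.7)·(-1) + (-1.7)·(1) + (0.3)·(-1) - 0.7 = -4.4
ŷ1 = (1.7)·(2) + (-1.7)·(-5) + (0.3)·(0) - 0.7 = 11.2
ŷ2 = (1.7)·(4) + (-1.7)·(-1) + (0.3)·(2) - 0.7 = 8.4
errors² = [3.24, 0.04, 0.04]
MSE = 3.3200/3 = 1.1067

1.1067


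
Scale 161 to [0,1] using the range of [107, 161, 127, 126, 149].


min=107, max=161
(161-107)/(161-107) = 54/54 = 1.0

1.0


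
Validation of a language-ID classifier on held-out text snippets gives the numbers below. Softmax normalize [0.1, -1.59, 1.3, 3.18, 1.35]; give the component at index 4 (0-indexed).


Exponentials: e^0.1=1.1052, e^-1.59=0.2039, e^1.3=3.6693, e^3.18=24.0468, e^1.35=3.8574
Sum = 32.8826
Softmax = [0.0336, 0.0062, 0.1116, 0.7313, 0.1173]
p[4] = 3.8574/32.8826 = 0.1173

0.1173


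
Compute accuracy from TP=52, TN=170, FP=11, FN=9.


Accuracy = (TP+TN)/(TP+TN+FP+FN)
= (52+170)/(242)
= 222/242 = 91.74%

91.74%


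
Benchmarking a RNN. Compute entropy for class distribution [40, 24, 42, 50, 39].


Probabilities: [40/195, 24/195, 42/195, 50/195, 39/195] ≈ [0.2051, 0.1231, 0.2154, 0.2564, 0.2]
H = -((40/195)·log₂(40/195) + (24/195)·log₂(24/195) + (42/195)·log₂(42/195) + (50/195)·log₂(50/195) + (39/195)·log₂(39/195))
  = 2.2857 bits

2.2857 bits


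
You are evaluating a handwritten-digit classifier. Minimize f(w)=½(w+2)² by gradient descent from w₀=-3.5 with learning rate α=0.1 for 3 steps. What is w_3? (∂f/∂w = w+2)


step 1: grad = -3.5+2 = -1.5; w = -3.5 - 0.1·(-1.5) = -3.35
step 2: grad = -3.35+2 = -1.35; w = -3.35 - 0.1·(-1.35) = -3.215
step 3: grad = -3.215+2 = -1.215; w = -3.215 - 0.1·(-1.215) = -3.0935

-3.0935


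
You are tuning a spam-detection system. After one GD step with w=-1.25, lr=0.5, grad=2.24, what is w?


w_new = w - α·∇
= -1.25 - 0.5·2.24
= -1.25 - 1.12
= -2.37

-2.37


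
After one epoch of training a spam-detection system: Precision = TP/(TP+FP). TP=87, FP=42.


Precision = TP/(TP+FP)
= 87/(87+42)
= 87/129 = 67.44%

67.44%


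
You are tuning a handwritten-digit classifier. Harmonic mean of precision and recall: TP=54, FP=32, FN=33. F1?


Precision = 54/86 = 0.6279
Recall = 54/87 = 0.6207
F1 = 2·P·R/(P+R) = 2·TP/(2·TP+FP+FN) = 108/(108+32+33) = 108/173 = 0.6243

0.6243


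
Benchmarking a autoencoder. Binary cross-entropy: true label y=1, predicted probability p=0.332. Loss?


BCE = -[y·ln(p) + (1-y)·ln(1-p)]
= -1·ln(0.332) - 0
= -ln(0.332) = 1.1026

1.1026


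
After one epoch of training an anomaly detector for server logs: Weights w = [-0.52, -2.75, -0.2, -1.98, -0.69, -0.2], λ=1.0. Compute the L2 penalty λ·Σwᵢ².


‖w‖₂² = (-0.52)² + (-2.75)² + (-0.2)² + (-1.98)² + (-0.69)² + (-0.2)²
     = 0.2704 + 7.5625 + 0.04 + 3.9204 + 0.4761 + 0.04
     = 12.3094
λ·‖w‖₂² = 1.0·12.3094 = 12.3094

12.3094


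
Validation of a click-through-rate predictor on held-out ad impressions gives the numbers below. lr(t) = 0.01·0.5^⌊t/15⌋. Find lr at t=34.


n_drops = ⌊34/15⌋ = 2
lr = 0.01·0.5^2 = 0.01·0.25 = 0.0025

0.0025


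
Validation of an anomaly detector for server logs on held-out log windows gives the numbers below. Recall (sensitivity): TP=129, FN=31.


Recall = TP/(TP+FN)
= 129/(129+31)
= 129/160 = 80.62%

80.62%


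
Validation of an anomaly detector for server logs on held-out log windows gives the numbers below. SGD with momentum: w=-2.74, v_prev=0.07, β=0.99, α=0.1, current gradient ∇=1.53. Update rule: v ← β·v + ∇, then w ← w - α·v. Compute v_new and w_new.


v_new = 0.99·0.07 + 1.53 = 0.0693 + 1.53 = 1.5993
w_new = -2.74 - 0.1·1.5993 = -2.74 - 0.15993 = -2.89993

v_new=1.5993, w_new=-2.89993


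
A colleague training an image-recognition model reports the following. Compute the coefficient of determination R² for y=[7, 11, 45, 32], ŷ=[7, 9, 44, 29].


ȳ = 23.75
SS_res = Σ(y-ŷ)² = 14
SS_tot = Σ(y-ȳ)² = 962.75
R² = 1 - SS_res/SS_tot = 1 - 0.0145 = 0.9855

0.9855


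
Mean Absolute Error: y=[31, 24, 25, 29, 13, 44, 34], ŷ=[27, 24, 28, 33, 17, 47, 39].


Absolute errors: |31-27|=4, |24-24|=0, |25-28|=3, |29-33|=4, |13-17|=4, |44-47|=3, |34-39|=5
Sum = 23
MAE = 23/7 = 23/7

23/7


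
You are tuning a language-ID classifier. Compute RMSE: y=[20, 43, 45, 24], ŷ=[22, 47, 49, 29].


MSE = 61/4 = 15.25
RMSE = √(61/4) = 3.9051

3.9051


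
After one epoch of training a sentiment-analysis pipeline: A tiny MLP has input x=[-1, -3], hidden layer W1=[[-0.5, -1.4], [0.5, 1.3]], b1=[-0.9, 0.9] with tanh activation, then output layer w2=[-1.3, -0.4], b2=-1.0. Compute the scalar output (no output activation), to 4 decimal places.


z1[0] = (-0.5)·(-1) + (-1.4)·(-3) - 0.9 = 3.8
z1[1] = (0.5)·(-1) + (1.3)·(-3) + 0.9 = -3.5
h = tanh(z1) = [0.999, -0.9982]
output = (-1.3)·(0.999) + (-0.4)·(-0.9982) - 1.0 = -1.8994

-1.8994


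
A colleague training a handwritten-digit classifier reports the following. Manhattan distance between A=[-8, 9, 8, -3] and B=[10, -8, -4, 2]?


d = |-8-10| + |9+ 8| + |8+ 4| + |-3-2|
  = 18 + 17 + 12 + 5
  = 52

52


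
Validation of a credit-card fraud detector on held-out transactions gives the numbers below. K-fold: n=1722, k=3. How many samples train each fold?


Fold size = 1722/3 = 574
Training per fold = 1722 - 574 = 1148

1148


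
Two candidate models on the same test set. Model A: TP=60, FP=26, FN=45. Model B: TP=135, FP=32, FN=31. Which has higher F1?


Model A: P=60/86=0.6977, R=60/105=0.5714, F1=2PR/(P+R)=2TP/(2TP+FP+FN)=120/191=0.6283
Model B: P=135/167=0.8084, R=135/166=0.8133, F1=2PR/(P+R)=2TP/(2TP+FP+FN)=270/333=0.8108
0.6283 < 0.8108 → Model B

Model B


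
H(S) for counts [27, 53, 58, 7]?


Probabilities: [27/145, 53/145, 58/145, 7/145] ≈ [0.1862, 0.3655, 0.4, 0.0483]
H = -((27/145)·log₂(27/145) + (53/145)·log₂(53/145) + (58/145)·log₂(58/145) + (7/145)·log₂(7/145))
  = 1.7221 bits

1.7221 bits


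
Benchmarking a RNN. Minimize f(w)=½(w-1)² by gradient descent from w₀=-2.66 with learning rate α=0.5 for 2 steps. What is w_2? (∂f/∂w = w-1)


step 1: grad = -2.66-1 = -3.66; w = -2.66 - 0.5·(-3.66) = -0.83
step 2: grad = -0.83-1 = -1.83; w = -0.83 - 0.5·(-1.83) = 0.085

0.085


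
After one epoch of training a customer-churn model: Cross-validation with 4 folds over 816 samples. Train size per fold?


Fold size = 816/4 = 204
Training per fold = 816 - 204 = 612

612


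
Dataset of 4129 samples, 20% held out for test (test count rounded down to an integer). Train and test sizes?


Test = ⌊4129·20/100⌋ = 825
Train = 4129 - 825 = 3304

Train: 3304, Test: 825


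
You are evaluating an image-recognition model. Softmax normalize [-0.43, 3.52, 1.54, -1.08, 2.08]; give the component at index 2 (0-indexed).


Exponentials: e^-0.43=0.6505, e^3.52=33.7844, e^1.54=4.6646, e^-1.08=0.3396, e^2.08=8.0045
Sum = 47.4436
Softmax = [0.0137, 0.7121, 0.0983, 0.0072, 0.1687]
p[2] = 4.6646/47.4436 = 0.0983

0.0983


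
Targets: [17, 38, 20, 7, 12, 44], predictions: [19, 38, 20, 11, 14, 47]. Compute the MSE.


Squared errors: (17-19)²=4, (38-38)²=0, (20-20)²=0, (7-11)²=16, (12-14)²=4, (44-47)²=9
Sum = 33
MSE = 33/6 = 11/2

11/2


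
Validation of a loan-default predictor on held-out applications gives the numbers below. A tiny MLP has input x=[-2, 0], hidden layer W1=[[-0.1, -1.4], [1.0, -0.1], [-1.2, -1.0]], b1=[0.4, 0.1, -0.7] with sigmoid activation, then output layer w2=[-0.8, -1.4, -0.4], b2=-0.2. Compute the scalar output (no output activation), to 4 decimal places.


z1[0] = (-0.1)·(-2) + (-1.4)·(0) + 0.4 = 0.6
z1[1] = (1.0)·(-2) + (-0.1)·(0) + 0.1 = -1.9
z1[2] = (-1.2)·(-2) + (-1.0)·(0) - 0.7 = 1.7
h = sigmoid(z1) = [0.6457, 0.1301, 0.8455]
output = (-0.8)·(0.6457) + (-1.4)·(0.1301) + (-0.4)·(0.8455) - 0.2 = -1.2369

-1.2369


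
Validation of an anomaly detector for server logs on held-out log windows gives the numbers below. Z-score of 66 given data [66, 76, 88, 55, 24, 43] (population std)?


μ = 58.6667, σ = 21.1161
z = (66 - 58.6667)/21.1161 = 0.3473

0.3473


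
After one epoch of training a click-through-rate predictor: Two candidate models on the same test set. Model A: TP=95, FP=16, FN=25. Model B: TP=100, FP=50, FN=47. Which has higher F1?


Model A: P=95/111=0.8559, R=95/120=0.7917, F1=2PR/(P+R)=2TP/(2TP+FP+FN)=190/231=0.8225
Model B: P=100/150=0.6667, R=100/147=0.6803, F1=2PR/(P+R)=2TP/(2TP+FP+FN)=200/297=0.6734
0.8225 > 0.6734 → Model A

Model A


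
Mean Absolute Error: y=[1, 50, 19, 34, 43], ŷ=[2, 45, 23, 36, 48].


Absolute errors: |1-2|=1, |50-45|=5, |19-23|=4, |34-36|=2, |43-48|=5
Sum = 17
MAE = 17/5 = 17/5

17/5


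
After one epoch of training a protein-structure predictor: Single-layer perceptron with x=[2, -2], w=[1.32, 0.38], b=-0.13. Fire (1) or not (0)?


z = (2)·(1.32) + (-2)·(0.38) - 0.13
  = 1.75
step(z) = 1 (z≥0)

1


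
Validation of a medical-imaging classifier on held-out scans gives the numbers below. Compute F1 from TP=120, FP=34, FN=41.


Precision = 120/154 = 0.7792
Recall = 120/161 = 0.7453
F1 = 2·P·R/(P+R) = 2·TP/(2·TP+FP+FN) = 240/(240+34+41) = 240/315 = 0.7619

0.7619


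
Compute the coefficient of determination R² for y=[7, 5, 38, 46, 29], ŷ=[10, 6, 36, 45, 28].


ȳ = 25
SS_res = Σ(y-ŷ)² = 16
SS_tot = Σ(y-ȳ)² = 1350
R² = 1 - SS_res/SS_tot = 1 - 0.0119 = 0.9881

0.9881


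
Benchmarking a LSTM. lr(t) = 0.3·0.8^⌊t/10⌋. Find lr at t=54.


n_drops = ⌊54/10⌋ = 5
lr = 0.3·0.8^5 = 0.3·0.32768 = 0.098304

0.098304


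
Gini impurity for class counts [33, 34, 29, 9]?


Probabilities: [33/105, 34/105, 29/105, 9/105] ≈ [0.3143, 0.3238, 0.2762, 0.0857]
Σpᵢ² = (1089 + 1156 + 841 + 81)/105² = 3167/11025
Gini = 1 - Σpᵢ² = 1 - 3167/11025 = 0.7127

0.7127


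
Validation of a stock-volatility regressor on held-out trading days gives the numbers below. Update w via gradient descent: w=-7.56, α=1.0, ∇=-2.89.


w_new = w - α·∇
= -7.56 - 1.0·-2.89
= -7.56 + 2.89
= -4.67

-4.67
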